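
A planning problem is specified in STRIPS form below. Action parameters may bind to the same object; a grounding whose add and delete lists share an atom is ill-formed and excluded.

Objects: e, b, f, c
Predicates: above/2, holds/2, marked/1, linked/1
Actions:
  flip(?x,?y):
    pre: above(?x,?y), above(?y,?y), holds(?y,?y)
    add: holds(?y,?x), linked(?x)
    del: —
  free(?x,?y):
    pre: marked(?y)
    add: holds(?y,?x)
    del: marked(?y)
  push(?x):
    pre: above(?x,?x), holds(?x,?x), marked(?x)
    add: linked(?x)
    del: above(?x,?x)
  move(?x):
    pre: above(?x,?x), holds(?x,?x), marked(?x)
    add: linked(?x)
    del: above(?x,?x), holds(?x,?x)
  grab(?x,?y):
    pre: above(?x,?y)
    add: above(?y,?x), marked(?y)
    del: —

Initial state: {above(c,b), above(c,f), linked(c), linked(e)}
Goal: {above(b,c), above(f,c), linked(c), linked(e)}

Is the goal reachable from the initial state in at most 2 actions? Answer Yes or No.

Yes

1. grab(c,b)  →  {above(b,c), above(c,b), above(c,f), linked(c), linked(e), marked(b)}
2. grab(c,f)  →  {above(b,c), above(c,b), above(c,f), above(f,c), linked(c), linked(e), marked(b), marked(f)}
optimal plan length = 2; 2 ≤ 2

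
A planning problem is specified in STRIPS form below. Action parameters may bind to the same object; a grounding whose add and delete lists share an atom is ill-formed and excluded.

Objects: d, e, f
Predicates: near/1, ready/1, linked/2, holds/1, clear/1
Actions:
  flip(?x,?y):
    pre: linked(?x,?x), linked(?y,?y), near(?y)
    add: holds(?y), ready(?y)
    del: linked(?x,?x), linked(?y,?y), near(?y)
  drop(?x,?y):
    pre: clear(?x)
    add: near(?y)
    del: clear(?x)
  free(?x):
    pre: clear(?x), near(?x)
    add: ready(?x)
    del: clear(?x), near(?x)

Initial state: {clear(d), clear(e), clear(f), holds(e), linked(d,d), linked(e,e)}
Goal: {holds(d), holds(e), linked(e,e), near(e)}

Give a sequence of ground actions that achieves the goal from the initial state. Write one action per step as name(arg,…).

drop(d,d); flip(d,d); drop(e,e)

1. drop(d,d)  →  {clear(e), clear(f), holds(e), linked(d,d), linked(e,e), near(d)}
2. flip(d,d)  →  {clear(e), clear(f), holds(d), holds(e), linked(e,e), ready(d)}
3. drop(e,e)  →  {clear(f), holds(d), holds(e), linked(e,e), near(e), ready(d)}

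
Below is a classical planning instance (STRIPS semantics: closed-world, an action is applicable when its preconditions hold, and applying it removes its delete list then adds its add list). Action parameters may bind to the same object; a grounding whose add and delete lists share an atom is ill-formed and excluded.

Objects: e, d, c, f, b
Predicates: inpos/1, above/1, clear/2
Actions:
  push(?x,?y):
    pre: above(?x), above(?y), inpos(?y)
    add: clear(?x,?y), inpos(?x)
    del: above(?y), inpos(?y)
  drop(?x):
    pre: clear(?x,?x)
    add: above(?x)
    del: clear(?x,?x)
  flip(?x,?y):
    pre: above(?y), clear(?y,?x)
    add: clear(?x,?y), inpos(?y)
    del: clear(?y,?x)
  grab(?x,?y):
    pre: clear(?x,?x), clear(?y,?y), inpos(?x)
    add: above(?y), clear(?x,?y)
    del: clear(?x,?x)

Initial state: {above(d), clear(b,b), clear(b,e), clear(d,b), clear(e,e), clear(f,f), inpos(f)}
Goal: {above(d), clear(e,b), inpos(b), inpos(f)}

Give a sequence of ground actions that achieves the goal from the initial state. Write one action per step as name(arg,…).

1. drop(b)  →  {above(b), above(d), clear(b,e), clear(d,b), clear(e,e), clear(f,f), inpos(f)}
2. flip(e,b)  →  {above(b), above(d), clear(d,b), clear(e,b), clear(e,e), clear(f,f), inpos(b), inpos(f)}

drop(b); flip(e,b)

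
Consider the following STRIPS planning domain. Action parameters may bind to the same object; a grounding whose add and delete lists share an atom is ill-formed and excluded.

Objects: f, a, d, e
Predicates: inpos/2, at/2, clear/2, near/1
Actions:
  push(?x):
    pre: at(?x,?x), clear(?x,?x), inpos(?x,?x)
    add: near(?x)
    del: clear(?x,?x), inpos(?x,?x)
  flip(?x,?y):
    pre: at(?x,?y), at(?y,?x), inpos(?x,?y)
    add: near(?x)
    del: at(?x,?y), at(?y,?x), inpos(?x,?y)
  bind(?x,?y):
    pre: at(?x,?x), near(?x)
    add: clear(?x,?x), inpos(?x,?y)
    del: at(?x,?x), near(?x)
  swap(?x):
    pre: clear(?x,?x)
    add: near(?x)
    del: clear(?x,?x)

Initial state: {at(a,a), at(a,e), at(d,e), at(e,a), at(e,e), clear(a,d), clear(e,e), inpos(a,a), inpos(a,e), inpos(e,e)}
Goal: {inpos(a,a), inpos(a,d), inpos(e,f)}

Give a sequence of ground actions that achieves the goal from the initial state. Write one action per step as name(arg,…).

push(e); flip(a,e); bind(a,d); bind(e,f)

1. push(e)  →  {at(a,a), at(a,e), at(d,e), at(e,a), at(e,e), clear(a,d), inpos(a,a), inpos(a,e), near(e)}
2. flip(a,e)  →  {at(a,a), at(d,e), at(e,e), clear(a,d), inpos(a,a), near(a), near(e)}
3. bind(a,d)  →  {at(d,e), at(e,e), clear(a,a), clear(a,d), inpos(a,a), inpos(a,d), near(e)}
4. bind(e,f)  →  {at(d,e), clear(a,a), clear(a,d), clear(e,e), inpos(a,a), inpos(a,d), inpos(e,f)}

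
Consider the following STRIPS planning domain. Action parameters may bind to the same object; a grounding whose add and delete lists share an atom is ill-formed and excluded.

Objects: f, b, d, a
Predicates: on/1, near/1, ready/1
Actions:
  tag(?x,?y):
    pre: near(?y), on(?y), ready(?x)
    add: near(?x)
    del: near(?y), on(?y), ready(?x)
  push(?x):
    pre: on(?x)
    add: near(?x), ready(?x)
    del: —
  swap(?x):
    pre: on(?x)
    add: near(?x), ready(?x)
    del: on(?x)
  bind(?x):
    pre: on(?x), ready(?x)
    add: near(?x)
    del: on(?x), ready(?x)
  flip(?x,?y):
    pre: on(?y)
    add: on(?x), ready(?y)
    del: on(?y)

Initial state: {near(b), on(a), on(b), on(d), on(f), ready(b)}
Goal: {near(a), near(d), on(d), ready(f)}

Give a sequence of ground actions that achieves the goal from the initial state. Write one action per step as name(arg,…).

push(f); push(d); push(a)

1. push(f)  →  {near(b), near(f), on(a), on(b), on(d), on(f), ready(b), ready(f)}
2. push(d)  →  {near(b), near(d), near(f), on(a), on(b), on(d), on(f), ready(b), ready(d), ready(f)}
3. push(a)  →  {near(a), near(b), near(d), near(f), on(a), on(b), on(d), on(f), ready(a), ready(b), ready(d), ready(f)}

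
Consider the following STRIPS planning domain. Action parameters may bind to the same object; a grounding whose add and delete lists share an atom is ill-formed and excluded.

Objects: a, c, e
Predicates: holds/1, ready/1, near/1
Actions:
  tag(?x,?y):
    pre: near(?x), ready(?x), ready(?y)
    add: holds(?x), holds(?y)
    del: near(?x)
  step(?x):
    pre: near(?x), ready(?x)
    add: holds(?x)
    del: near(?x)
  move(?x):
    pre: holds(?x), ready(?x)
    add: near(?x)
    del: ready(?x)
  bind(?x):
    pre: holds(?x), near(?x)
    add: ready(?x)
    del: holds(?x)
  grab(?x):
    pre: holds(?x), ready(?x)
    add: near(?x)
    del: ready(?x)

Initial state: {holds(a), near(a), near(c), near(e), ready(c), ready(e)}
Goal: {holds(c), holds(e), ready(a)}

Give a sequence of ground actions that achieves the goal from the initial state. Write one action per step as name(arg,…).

tag(c,e); bind(a)

1. tag(c,e)  →  {holds(a), holds(c), holds(e), near(a), near(e), ready(c), ready(e)}
2. bind(a)  →  {holds(c), holds(e), near(a), near(e), ready(a), ready(c), ready(e)}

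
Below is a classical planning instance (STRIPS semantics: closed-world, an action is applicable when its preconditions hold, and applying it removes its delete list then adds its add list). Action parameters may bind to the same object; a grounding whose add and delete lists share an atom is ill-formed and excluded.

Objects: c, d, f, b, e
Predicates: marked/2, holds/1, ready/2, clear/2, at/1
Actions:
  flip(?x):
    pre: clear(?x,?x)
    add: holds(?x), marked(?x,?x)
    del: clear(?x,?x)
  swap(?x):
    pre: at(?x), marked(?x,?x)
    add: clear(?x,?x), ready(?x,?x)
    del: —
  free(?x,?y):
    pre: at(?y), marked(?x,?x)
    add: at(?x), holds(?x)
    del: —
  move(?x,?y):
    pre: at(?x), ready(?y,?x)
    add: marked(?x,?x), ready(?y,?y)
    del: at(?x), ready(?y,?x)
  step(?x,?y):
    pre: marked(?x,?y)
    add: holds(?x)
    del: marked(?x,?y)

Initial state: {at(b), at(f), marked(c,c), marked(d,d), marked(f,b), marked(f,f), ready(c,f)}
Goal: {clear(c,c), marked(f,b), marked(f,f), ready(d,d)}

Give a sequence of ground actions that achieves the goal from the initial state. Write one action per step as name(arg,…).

1. free(c,f)  →  {at(b), at(c), at(f), holds(c), marked(c,c), marked(d,d), marked(f,b), marked(f,f), ready(c,f)}
2. swap(c)  →  {at(b), at(c), at(f), clear(c,c), holds(c), marked(c,c), marked(d,d), marked(f,b), marked(f,f), ready(c,c), ready(c,f)}
3. free(d,c)  →  {at(b), at(c), at(d), at(f), clear(c,c), holds(c), holds(d), marked(c,c), marked(d,d), marked(f,b), marked(f,f), ready(c,c), ready(c,f)}
4. swap(d)  →  {at(b), at(c), at(d), at(f), clear(c,c), clear(d,d), holds(c), holds(d), marked(c,c), marked(d,d), marked(f,b), marked(f,f), ready(c,c), ready(c,f), ready(d,d)}

free(c,f); swap(c); free(d,c); swap(d)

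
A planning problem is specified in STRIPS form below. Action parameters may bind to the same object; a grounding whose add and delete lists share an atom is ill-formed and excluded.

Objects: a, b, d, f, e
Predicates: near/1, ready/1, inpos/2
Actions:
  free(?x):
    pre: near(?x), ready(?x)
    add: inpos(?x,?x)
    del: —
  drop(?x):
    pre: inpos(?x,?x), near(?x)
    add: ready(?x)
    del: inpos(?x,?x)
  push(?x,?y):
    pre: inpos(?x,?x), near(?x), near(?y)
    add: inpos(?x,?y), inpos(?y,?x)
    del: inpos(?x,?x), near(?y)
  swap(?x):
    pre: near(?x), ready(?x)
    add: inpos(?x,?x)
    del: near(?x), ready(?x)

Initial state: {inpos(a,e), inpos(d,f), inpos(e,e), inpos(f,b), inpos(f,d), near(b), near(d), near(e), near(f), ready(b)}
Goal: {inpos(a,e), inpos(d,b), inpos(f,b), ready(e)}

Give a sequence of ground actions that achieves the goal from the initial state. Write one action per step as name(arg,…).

1. free(b)  →  {inpos(a,e), inpos(b,b), inpos(d,f), inpos(e,e), inpos(f,b), inpos(f,d), near(b), near(d), near(e), near(f), ready(b)}
2. drop(e)  →  {inpos(a,e), inpos(b,b), inpos(d,f), inpos(f,b), inpos(f,d), near(b), near(d), near(e), near(f), ready(b), ready(e)}
3. push(b,d)  →  {inpos(a,e), inpos(b,d), inpos(d,b), inpos(d,f), inpos(f,b), inpos(f,d), near(b), near(e), near(f), ready(b), ready(e)}

free(b); drop(e); push(b,d)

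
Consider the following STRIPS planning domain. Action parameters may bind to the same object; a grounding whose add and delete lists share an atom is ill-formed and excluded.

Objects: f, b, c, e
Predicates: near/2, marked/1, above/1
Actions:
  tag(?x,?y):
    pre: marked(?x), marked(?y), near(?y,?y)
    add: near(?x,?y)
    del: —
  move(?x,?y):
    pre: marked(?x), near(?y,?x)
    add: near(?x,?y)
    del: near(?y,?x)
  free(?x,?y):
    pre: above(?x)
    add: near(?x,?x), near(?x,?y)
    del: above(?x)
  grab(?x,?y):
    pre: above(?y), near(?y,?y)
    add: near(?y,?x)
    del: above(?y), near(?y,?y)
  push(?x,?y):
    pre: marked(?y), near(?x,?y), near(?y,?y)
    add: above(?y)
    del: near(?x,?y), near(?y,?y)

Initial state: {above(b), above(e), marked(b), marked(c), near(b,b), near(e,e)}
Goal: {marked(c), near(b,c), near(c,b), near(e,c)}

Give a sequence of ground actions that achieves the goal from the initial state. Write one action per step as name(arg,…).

1. tag(c,b)  →  {above(b), above(e), marked(b), marked(c), near(b,b), near(c,b), near(e,e)}
2. free(b,c)  →  {above(e), marked(b), marked(c), near(b,b), near(b,c), near(c,b), near(e,e)}
3. free(e,c)  →  {marked(b), marked(c), near(b,b), near(b,c), near(c,b), near(e,c), near(e,e)}

tag(c,b); free(b,c); free(e,c)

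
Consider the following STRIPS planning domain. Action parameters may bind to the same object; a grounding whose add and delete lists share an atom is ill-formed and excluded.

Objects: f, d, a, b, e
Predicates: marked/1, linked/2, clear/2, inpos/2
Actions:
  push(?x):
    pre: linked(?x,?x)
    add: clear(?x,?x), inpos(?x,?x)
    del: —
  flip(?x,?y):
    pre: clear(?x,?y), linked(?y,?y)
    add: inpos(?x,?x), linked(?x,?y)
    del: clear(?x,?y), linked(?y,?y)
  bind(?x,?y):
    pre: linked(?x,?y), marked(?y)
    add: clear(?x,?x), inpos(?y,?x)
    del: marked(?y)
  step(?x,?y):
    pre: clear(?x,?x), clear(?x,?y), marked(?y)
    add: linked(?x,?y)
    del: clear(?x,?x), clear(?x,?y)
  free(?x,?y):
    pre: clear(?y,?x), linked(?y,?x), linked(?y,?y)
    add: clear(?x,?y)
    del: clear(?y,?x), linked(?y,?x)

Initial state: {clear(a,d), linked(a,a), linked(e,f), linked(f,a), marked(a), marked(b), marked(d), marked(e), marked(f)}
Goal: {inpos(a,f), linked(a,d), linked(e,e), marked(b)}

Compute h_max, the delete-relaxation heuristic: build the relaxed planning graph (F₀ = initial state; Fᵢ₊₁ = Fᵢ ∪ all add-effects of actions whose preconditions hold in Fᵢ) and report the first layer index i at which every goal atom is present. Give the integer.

F0 = init (9 atoms)
F1 = F0 ∪ {clear(a,a), clear(e,e), clear(f,f), inpos(a,a), inpos(a,f), inpos(f,e)}  (15 atoms)
F2 = F1 ∪ {linked(a,d), linked(e,e), linked(f,f)}  (18 atoms)
goal ⊆ F2  ⇒  h_max = 2

2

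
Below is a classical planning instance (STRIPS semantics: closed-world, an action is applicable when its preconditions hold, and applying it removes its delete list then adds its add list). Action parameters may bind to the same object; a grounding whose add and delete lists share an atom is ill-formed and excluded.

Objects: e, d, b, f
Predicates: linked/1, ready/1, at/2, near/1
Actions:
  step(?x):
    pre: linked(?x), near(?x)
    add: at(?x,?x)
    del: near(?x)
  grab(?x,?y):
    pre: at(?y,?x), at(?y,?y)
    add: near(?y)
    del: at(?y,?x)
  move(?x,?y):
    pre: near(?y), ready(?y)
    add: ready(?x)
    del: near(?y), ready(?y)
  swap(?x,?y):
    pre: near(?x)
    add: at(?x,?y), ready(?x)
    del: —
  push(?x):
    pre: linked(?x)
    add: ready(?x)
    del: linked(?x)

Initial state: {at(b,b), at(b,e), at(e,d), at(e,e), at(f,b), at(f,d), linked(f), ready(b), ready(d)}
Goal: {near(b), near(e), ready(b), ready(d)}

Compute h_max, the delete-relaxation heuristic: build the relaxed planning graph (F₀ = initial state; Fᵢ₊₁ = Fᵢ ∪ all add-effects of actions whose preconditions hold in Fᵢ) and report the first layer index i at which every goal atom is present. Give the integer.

1

F0 = init (9 atoms)
F1 = F0 ∪ {near(b), near(e), ready(f)}  (12 atoms)
goal ⊆ F1  ⇒  h_max = 1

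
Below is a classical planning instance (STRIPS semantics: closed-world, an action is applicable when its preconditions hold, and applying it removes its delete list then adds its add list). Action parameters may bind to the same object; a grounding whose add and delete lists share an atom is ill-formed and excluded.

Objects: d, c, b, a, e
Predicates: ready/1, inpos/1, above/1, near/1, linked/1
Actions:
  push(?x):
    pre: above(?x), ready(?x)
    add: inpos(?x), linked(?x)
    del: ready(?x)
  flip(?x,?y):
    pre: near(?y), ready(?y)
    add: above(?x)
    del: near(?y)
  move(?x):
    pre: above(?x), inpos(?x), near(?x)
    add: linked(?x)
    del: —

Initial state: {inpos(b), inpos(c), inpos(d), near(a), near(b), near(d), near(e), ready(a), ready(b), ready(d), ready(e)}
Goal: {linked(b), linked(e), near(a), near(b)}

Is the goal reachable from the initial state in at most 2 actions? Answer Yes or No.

1. flip(b,d)  →  {above(b), inpos(b), inpos(c), inpos(d), near(a), near(b), near(e), ready(a), ready(b), ready(d), ready(e)}
2. push(b)  →  {above(b), inpos(b), inpos(c), inpos(d), linked(b), near(a), near(b), near(e), ready(a), ready(d), ready(e)}
3. flip(e,e)  →  {above(b), above(e), inpos(b), inpos(c), inpos(d), linked(b), near(a), near(b), ready(a), ready(d), ready(e)}
4. push(e)  →  {above(b), above(e), inpos(b), inpos(c), inpos(d), inpos(e), linked(b), linked(e), near(a), near(b), ready(a), ready(d)}
optimal plan length = 4; 4 > 2

No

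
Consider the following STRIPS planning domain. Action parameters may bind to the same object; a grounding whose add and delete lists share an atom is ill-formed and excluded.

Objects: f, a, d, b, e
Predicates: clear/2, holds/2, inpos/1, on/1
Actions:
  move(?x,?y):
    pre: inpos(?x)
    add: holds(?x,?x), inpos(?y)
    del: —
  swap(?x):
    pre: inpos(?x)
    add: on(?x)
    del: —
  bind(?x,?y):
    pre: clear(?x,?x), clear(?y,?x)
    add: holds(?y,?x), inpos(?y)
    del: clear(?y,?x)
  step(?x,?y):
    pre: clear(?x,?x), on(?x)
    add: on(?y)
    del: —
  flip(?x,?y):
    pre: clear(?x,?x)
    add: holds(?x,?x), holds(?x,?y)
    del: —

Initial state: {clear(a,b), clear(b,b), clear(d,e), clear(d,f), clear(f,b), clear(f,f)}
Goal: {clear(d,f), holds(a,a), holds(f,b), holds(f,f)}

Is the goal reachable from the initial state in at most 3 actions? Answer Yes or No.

Yes

1. bind(b,f)  →  {clear(a,b), clear(b,b), clear(d,e), clear(d,f), clear(f,f), holds(f,b), inpos(f)}
2. move(f,a)  →  {clear(a,b), clear(b,b), clear(d,e), clear(d,f), clear(f,f), holds(f,b), holds(f,f), inpos(a), inpos(f)}
3. move(a,f)  →  {clear(a,b), clear(b,b), clear(d,e), clear(d,f), clear(f,f), holds(a,a), holds(f,b), holds(f,f), inpos(a), inpos(f)}
optimal plan length = 3; 3 ≤ 3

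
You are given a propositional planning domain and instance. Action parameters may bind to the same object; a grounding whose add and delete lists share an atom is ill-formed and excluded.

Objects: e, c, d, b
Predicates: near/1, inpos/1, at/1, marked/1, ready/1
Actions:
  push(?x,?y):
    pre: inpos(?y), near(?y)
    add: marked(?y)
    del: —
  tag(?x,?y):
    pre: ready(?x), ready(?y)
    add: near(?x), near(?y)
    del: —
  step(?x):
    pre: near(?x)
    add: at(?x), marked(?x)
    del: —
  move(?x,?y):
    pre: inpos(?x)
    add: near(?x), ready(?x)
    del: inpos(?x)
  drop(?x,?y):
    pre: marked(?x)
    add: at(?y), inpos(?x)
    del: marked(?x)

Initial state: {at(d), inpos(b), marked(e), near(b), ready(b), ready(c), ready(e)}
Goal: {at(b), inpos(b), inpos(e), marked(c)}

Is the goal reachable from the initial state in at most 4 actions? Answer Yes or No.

Yes

1. tag(e,c)  →  {at(d), inpos(b), marked(e), near(b), near(c), near(e), ready(b), ready(c), ready(e)}
2. step(c)  →  {at(c), at(d), inpos(b), marked(c), marked(e), near(b), near(c), near(e), ready(b), ready(c), ready(e)}
3. drop(e,b)  →  {at(b), at(c), at(d), inpos(b), inpos(e), marked(c), near(b), near(c), near(e), ready(b), ready(c), ready(e)}
optimal plan length = 3; 3 ≤ 4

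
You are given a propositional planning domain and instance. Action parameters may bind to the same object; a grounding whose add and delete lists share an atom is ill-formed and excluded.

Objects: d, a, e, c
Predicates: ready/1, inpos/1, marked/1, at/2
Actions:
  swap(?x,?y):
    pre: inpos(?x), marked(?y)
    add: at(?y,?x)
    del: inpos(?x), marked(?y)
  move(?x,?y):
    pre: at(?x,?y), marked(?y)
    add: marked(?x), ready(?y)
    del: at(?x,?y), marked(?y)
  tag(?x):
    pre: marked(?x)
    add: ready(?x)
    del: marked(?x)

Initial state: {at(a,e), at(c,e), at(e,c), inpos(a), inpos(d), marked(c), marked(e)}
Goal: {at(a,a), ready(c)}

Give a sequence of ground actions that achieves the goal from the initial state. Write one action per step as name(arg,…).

move(a,e); swap(a,a); move(e,c)

1. move(a,e)  →  {at(c,e), at(e,c), inpos(a), inpos(d), marked(a), marked(c), ready(e)}
2. swap(a,a)  →  {at(a,a), at(c,e), at(e,c), inpos(d), marked(c), ready(e)}
3. move(e,c)  →  {at(a,a), at(c,e), inpos(d), marked(e), ready(c), ready(e)}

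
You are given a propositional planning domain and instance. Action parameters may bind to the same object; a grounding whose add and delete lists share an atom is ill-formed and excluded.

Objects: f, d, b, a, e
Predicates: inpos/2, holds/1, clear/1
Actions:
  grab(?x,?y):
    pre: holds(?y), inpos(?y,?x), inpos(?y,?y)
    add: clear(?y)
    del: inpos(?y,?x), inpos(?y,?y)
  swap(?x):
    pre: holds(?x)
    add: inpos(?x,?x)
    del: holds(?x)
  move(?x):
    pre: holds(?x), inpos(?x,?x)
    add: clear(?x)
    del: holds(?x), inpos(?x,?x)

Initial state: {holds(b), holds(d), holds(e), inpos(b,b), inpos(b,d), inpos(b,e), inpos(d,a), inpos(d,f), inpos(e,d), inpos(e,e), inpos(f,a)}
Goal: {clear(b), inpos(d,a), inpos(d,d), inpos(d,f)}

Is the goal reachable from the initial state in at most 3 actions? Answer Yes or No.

Yes

1. grab(d,b)  →  {clear(b), holds(b), holds(d), holds(e), inpos(b,e), inpos(d,a), inpos(d,f), inpos(e,d), inpos(e,e), inpos(f,a)}
2. swap(d)  →  {clear(b), holds(b), holds(e), inpos(b,e), inpos(d,a), inpos(d,d), inpos(d,f), inpos(e,d), inpos(e,e), inpos(f,a)}
optimal plan length = 2; 2 ≤ 3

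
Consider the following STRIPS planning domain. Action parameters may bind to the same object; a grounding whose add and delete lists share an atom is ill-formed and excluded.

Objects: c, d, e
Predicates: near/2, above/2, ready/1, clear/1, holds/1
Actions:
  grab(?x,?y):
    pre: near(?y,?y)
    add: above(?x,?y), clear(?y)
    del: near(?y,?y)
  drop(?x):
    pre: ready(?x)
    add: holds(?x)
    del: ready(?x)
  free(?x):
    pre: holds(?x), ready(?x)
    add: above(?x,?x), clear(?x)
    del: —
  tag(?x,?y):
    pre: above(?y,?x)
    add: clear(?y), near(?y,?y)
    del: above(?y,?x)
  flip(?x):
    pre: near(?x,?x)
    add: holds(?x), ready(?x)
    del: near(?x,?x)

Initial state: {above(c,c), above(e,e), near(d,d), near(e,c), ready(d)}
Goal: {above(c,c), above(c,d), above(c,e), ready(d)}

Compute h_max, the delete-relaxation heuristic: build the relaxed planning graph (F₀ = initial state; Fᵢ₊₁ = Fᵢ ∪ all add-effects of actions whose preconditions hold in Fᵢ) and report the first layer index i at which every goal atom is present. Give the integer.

F0 = init (5 atoms)
F1 = F0 ∪ {above(c,d), above(d,d), above(e,d), clear(c), clear(d), clear(e), holds(d), near(c,c), near(e,e)}  (14 atoms)
F2 = F1 ∪ {above(c,e), above(d,c), above(d,e), above(e,c), holds(c), holds(e), ready(c), ready(e)}  (22 atoms)
goal ⊆ F2  ⇒  h_max = 2

2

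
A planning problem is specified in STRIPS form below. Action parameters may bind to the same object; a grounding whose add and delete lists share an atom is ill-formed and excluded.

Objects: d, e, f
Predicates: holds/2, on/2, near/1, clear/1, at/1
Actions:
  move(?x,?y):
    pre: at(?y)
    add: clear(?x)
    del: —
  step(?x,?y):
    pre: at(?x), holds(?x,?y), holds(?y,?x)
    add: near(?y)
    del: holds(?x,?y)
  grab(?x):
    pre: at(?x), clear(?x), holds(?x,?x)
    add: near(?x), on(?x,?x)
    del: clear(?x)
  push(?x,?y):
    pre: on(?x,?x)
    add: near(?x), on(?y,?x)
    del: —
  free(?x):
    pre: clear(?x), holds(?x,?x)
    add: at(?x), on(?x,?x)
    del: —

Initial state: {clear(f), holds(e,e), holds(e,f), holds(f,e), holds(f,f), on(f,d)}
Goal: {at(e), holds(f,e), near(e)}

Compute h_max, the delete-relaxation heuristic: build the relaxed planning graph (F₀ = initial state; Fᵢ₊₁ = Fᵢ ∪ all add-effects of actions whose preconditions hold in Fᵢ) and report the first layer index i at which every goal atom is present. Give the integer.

3

F0 = init (6 atoms)
F1 = F0 ∪ {at(f), on(f,f)}  (8 atoms)
F2 = F1 ∪ {clear(d), clear(e), near(e), near(f), on(d,f), on(e,f)}  (14 atoms)
F3 = F2 ∪ {at(e), on(e,e)}  (16 atoms)
goal ⊆ F3  ⇒  h_max = 3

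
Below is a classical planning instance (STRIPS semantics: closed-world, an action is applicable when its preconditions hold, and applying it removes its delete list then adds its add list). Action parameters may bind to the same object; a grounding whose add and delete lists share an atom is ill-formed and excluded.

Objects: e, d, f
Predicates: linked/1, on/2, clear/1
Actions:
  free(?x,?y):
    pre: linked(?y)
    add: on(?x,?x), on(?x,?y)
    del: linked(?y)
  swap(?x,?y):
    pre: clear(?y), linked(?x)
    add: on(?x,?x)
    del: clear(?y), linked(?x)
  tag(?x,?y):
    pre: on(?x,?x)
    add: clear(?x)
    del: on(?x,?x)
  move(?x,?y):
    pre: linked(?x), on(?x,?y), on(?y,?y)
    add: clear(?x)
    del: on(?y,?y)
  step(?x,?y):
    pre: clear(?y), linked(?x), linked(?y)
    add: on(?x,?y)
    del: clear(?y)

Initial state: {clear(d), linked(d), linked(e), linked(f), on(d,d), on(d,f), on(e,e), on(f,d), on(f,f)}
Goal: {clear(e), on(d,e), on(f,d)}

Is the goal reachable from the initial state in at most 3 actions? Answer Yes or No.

1. free(d,e)  →  {clear(d), linked(d), linked(f), on(d,d), on(d,e), on(d,f), on(e,e), on(f,d), on(f,f)}
2. tag(e,e)  →  {clear(d), clear(e), linked(d), linked(f), on(d,d), on(d,e), on(d,f), on(f,d), on(f,f)}
optimal plan length = 2; 2 ≤ 3

Yes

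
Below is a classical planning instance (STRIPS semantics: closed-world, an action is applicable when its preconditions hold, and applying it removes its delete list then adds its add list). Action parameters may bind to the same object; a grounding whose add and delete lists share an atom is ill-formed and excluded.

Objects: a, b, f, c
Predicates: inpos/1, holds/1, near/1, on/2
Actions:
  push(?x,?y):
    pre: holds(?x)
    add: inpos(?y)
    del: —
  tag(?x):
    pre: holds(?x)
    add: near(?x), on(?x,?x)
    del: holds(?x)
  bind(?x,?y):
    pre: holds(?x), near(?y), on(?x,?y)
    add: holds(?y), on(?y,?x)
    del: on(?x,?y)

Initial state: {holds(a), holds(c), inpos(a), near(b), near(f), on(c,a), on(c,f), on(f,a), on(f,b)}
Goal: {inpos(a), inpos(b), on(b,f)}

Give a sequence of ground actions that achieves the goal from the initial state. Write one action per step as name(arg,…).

push(a,b); bind(c,f); bind(f,b)

1. push(a,b)  →  {holds(a), holds(c), inpos(a), inpos(b), near(b), near(f), on(c,a), on(c,f), on(f,a), on(f,b)}
2. bind(c,f)  →  {holds(a), holds(c), holds(f), inpos(a), inpos(b), near(b), near(f), on(c,a), on(f,a), on(f,b), on(f,c)}
3. bind(f,b)  →  {holds(a), holds(b), holds(c), holds(f), inpos(a), inpos(b), near(b), near(f), on(b,f), on(c,a), on(f,a), on(f,c)}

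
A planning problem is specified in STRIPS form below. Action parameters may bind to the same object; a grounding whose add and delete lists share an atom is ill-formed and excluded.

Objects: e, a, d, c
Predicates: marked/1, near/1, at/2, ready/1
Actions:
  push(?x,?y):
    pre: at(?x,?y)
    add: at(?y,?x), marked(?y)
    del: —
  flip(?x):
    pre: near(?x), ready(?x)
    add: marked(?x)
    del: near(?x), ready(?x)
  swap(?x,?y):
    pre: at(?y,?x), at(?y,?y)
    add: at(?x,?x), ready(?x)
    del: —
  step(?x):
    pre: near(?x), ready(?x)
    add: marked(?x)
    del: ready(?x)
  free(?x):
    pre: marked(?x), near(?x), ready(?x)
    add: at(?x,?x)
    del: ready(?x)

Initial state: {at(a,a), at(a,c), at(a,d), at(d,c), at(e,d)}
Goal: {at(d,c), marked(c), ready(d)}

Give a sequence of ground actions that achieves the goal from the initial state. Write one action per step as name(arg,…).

1. push(a,c)  →  {at(a,a), at(a,c), at(a,d), at(c,a), at(d,c), at(e,d), marked(c)}
2. swap(d,a)  →  {at(a,a), at(a,c), at(a,d), at(c,a), at(d,c), at(d,d), at(e,d), marked(c), ready(d)}

push(a,c); swap(d,a)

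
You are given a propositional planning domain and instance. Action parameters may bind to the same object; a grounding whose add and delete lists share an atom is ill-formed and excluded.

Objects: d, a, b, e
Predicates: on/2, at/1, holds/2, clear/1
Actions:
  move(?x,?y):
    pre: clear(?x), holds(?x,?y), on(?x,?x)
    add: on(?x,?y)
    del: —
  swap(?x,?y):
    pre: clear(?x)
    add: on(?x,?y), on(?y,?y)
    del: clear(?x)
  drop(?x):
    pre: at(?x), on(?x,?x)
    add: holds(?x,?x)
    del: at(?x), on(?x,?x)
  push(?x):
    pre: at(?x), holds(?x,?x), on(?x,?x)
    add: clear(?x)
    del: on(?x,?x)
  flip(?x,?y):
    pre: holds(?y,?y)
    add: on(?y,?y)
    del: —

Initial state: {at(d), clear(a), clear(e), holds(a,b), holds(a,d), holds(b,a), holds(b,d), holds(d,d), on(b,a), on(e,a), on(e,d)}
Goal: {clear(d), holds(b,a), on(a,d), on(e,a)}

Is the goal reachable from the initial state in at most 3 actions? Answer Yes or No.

1. swap(a,d)  →  {at(d), clear(e), holds(a,b), holds(a,d), holds(b,a), holds(b,d), holds(d,d), on(a,d), on(b,a), on(d,d), on(e,a), on(e,d)}
2. push(d)  →  {at(d), clear(d), clear(e), holds(a,b), holds(a,d), holds(b,a), holds(b,d), holds(d,d), on(a,d), on(b,a), on(e,a), on(e,d)}
optimal plan length = 2; 2 ≤ 3

Yes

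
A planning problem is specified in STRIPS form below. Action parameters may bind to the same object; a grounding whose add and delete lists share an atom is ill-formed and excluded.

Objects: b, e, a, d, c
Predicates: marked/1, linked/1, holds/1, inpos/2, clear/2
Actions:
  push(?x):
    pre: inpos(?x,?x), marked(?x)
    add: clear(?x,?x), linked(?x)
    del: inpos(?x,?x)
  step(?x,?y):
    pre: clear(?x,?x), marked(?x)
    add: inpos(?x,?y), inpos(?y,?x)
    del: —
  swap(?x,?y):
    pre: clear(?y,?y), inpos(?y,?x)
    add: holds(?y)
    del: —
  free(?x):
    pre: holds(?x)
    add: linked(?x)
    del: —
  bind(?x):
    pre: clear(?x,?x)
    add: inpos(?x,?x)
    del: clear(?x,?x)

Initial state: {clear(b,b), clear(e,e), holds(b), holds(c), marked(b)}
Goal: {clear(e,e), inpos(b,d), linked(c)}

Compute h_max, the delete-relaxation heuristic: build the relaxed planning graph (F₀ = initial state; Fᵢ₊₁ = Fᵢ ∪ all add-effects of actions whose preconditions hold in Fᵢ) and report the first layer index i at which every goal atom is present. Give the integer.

F0 = init (5 atoms)
F1 = F0 ∪ {inpos(a,b), inpos(b,a), inpos(b,b), inpos(b,c), inpos(b,d), inpos(b,e), inpos(c,b), inpos(d,b), inpos(e,b), inpos(e,e), linked(b), linked(c)}  (17 atoms)
goal ⊆ F1  ⇒  h_max = 1

1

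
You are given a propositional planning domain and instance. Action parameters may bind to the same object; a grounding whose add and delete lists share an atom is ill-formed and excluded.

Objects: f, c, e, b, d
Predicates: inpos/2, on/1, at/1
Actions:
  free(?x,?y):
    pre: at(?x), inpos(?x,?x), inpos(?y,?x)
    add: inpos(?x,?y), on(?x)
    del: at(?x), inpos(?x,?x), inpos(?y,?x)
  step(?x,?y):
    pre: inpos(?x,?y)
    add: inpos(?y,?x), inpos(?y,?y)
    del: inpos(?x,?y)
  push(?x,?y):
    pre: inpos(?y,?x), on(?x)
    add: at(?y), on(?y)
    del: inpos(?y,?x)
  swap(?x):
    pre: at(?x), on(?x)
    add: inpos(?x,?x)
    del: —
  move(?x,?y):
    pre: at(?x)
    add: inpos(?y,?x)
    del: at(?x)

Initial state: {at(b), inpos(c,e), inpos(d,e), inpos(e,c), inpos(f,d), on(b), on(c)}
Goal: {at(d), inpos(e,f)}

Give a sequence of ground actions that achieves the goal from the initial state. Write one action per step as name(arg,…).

1. push(c,e)  →  {at(b), at(e), inpos(c,e), inpos(d,e), inpos(f,d), on(b), on(c), on(e)}
2. push(e,d)  →  {at(b), at(d), at(e), inpos(c,e), inpos(f,d), on(b), on(c), on(d), on(e)}
3. push(d,f)  →  {at(b), at(d), at(e), at(f), inpos(c,e), on(b), on(c), on(d), on(e), on(f)}
4. move(f,e)  →  {at(b), at(d), at(e), inpos(c,e), inpos(e,f), on(b), on(c), on(d), on(e), on(f)}

push(c,e); push(e,d); push(d,f); move(f,e)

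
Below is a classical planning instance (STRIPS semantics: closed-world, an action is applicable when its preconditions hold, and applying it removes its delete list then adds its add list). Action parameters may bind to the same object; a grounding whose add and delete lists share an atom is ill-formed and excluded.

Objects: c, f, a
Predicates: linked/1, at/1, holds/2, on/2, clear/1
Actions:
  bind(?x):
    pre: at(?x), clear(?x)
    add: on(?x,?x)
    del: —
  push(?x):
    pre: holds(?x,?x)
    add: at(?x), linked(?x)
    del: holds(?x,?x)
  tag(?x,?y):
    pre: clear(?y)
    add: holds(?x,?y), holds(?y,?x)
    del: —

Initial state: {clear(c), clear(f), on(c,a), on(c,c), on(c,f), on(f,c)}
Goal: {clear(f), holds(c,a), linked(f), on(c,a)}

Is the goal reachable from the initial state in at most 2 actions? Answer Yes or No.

No

1. tag(f,f)  →  {clear(c), clear(f), holds(f,f), on(c,a), on(c,c), on(c,f), on(f,c)}
2. push(f)  →  {at(f), clear(c), clear(f), linked(f), on(c,a), on(c,c), on(c,f), on(f,c)}
3. tag(a,c)  →  {at(f), clear(c), clear(f), holds(a,c), holds(c,a), linked(f), on(c,a), on(c,c), on(c,f), on(f,c)}
optimal plan length = 3; 3 > 2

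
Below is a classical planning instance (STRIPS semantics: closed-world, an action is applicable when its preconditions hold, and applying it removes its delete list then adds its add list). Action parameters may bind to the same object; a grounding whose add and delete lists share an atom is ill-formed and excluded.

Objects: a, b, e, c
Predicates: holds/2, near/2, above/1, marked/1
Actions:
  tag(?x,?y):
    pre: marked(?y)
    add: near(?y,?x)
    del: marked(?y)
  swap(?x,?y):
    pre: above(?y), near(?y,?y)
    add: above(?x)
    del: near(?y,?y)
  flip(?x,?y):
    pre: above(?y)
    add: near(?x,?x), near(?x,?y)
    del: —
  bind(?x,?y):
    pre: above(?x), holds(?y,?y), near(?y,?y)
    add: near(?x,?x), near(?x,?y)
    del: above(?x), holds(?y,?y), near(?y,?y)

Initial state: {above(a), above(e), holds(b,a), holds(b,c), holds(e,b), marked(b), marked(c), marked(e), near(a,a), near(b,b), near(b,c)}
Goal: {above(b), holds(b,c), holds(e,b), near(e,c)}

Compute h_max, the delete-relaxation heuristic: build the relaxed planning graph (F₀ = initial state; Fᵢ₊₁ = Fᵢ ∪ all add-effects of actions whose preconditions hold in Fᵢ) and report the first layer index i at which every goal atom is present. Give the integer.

1

F0 = init (11 atoms)
F1 = F0 ∪ {above(b), above(c), near(a,e), near(b,a), near(b,e), near(c,a), near(c,b), near(c,c), near(c,e), near(e,a), near(e,b), near(e,c), near(e,e)}  (24 atoms)
goal ⊆ F1  ⇒  h_max = 1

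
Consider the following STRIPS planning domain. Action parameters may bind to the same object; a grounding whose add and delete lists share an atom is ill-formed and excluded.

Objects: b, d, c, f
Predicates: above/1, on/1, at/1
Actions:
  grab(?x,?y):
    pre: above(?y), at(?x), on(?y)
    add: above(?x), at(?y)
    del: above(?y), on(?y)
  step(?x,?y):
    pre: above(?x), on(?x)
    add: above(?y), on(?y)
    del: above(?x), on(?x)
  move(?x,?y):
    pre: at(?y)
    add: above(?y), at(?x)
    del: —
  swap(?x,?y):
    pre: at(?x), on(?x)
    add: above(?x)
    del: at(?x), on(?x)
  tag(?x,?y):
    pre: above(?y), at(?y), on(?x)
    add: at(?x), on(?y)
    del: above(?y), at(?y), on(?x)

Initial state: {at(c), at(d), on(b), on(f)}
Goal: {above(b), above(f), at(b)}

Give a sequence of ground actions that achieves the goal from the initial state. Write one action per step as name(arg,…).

move(b,d); move(f,b); move(b,f)

1. move(b,d)  →  {above(d), at(b), at(c), at(d), on(b), on(f)}
2. move(f,b)  →  {above(b), above(d), at(b), at(c), at(d), at(f), on(b), on(f)}
3. move(b,f)  →  {above(b), above(d), above(f), at(b), at(c), at(d), at(f), on(b), on(f)}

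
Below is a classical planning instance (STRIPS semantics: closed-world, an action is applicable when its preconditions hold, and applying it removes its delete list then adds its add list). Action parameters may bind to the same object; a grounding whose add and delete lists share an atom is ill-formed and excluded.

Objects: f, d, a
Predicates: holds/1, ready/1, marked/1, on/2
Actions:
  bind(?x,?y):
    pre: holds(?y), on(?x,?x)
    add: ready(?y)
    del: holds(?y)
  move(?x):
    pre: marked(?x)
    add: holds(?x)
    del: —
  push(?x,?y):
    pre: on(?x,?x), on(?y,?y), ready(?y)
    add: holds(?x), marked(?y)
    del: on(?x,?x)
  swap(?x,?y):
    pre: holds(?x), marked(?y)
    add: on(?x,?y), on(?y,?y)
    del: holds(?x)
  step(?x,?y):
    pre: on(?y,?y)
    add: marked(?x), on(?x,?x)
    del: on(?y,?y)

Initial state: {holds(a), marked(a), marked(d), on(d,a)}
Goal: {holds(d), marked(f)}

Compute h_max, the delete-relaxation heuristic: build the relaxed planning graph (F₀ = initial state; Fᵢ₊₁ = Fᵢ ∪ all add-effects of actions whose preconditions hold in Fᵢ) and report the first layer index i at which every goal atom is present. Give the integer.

2

F0 = init (4 atoms)
F1 = F0 ∪ {holds(d), on(a,a), on(a,d), on(d,d)}  (8 atoms)
F2 = F1 ∪ {marked(f), on(f,f), ready(a), ready(d)}  (12 atoms)
goal ⊆ F2  ⇒  h_max = 2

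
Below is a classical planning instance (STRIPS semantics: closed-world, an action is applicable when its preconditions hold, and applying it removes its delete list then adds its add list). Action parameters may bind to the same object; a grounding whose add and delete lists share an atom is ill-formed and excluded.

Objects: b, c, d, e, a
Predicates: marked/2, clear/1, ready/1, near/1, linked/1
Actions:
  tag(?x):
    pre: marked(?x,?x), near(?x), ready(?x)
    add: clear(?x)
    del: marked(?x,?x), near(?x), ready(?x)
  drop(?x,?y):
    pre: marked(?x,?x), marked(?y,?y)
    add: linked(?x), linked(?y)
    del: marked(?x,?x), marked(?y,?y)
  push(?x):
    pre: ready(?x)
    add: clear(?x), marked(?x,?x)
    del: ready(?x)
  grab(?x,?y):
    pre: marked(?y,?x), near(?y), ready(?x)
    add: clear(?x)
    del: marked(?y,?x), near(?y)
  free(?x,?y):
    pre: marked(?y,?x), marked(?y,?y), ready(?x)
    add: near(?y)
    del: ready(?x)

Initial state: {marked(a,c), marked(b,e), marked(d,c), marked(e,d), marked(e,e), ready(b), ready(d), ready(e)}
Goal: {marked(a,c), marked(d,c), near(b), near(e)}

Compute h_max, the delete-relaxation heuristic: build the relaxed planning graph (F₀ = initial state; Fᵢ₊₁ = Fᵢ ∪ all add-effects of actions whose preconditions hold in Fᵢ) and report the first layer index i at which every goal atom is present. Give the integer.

F0 = init (8 atoms)
F1 = F0 ∪ {clear(b), clear(d), clear(e), linked(e), marked(b,b), marked(d,d), near(e)}  (15 atoms)
F2 = F1 ∪ {linked(b), linked(d), near(b), near(d)}  (19 atoms)
goal ⊆ F2  ⇒  h_max = 2

2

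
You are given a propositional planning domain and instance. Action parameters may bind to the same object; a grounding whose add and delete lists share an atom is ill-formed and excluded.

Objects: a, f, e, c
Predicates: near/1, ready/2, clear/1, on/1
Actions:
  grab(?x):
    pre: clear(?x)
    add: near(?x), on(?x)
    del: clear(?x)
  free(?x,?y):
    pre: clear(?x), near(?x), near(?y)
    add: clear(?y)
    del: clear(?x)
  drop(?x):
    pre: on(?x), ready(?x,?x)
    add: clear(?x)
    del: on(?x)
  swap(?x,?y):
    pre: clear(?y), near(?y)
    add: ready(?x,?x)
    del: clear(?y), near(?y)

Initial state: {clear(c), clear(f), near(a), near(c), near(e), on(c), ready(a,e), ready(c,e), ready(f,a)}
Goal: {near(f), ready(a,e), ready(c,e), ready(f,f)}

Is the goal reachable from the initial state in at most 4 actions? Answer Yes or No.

Yes

1. grab(f)  →  {clear(c), near(a), near(c), near(e), near(f), on(c), on(f), ready(a,e), ready(c,e), ready(f,a)}
2. swap(f,c)  →  {near(a), near(e), near(f), on(c), on(f), ready(a,e), ready(c,e), ready(f,a), ready(f,f)}
optimal plan length = 2; 2 ≤ 4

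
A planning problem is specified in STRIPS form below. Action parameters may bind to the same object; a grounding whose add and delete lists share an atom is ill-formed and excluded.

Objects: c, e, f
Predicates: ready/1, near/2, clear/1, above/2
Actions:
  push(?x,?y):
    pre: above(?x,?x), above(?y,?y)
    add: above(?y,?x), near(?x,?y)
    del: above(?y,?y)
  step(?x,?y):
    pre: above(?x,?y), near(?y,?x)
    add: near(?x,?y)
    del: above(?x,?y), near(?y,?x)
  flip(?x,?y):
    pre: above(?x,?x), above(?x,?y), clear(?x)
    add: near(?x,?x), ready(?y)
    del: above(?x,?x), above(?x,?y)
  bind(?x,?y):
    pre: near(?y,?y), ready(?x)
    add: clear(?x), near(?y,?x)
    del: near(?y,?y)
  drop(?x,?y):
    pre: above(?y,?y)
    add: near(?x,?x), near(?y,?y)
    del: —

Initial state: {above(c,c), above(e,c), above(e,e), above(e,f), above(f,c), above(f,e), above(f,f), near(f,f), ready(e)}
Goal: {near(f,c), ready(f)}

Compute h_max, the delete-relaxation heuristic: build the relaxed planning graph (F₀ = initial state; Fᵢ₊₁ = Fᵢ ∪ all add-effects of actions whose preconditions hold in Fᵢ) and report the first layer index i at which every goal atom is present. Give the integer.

F0 = init (9 atoms)
F1 = F0 ∪ {above(c,e), above(c,f), clear(e), near(c,c), near(c,e), near(c,f), near(e,c), near(e,e), near(e,f), near(f,c), near(f,e)}  (20 atoms)
F2 = F1 ∪ {ready(c), ready(f)}  (22 atoms)
goal ⊆ F2  ⇒  h_max = 2

2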